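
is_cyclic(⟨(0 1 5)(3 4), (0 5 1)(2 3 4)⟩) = no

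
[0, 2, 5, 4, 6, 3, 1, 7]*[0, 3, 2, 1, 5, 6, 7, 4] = [0, 2, 6, 5, 7, 1, 3, 4]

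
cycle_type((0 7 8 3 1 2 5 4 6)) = 9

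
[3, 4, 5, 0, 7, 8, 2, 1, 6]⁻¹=[3, 7, 6, 0, 1, 2, 8, 4, 5]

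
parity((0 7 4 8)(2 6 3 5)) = even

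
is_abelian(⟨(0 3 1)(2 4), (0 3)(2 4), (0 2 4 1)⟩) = no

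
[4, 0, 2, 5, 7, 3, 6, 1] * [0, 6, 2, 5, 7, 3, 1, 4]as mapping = [0→7, 1→0, 2→2, 3→3, 4→4, 5→5, 6→1, 7→6]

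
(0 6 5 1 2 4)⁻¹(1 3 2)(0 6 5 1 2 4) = (2 3 4)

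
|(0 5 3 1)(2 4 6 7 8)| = 20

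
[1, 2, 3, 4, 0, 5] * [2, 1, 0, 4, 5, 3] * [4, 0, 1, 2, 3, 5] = [0, 4, 3, 5, 1, 2]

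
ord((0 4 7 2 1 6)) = 6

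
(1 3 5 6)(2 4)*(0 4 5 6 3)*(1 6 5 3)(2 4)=(0 2 3 5 1)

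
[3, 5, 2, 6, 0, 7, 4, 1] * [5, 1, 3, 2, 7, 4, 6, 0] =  [2, 4, 3, 6, 5, 0, 7, 1]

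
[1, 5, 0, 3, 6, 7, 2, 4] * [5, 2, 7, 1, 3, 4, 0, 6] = [2, 4, 5, 1, 0, 6, 7, 3]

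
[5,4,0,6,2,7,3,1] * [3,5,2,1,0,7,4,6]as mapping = [0→7,1→0,2→3,3→4,4→2,5→6,6→1,7→5]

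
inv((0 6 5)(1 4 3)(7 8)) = (0 5 6)(1 3 4)(7 8)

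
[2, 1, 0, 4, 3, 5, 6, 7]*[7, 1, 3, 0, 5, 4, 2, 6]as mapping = [0→3, 1→1, 2→7, 3→5, 4→0, 5→4, 6→2, 7→6]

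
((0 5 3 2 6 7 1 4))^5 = (0 7 3 4 6 5 1 2)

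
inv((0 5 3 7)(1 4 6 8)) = (0 7 3 5)(1 8 6 4)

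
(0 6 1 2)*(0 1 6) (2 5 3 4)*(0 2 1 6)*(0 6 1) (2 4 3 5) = (0 4) (1 2) 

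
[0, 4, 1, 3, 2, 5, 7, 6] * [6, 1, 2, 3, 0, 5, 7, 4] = [6, 0, 1, 3, 2, 5, 4, 7]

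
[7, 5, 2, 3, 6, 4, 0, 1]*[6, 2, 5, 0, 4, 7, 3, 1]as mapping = [0→1, 1→7, 2→5, 3→0, 4→3, 5→4, 6→6, 7→2]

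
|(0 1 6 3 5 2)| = 6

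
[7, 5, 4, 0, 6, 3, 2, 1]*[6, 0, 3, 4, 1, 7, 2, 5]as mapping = [0→5, 1→7, 2→1, 3→6, 4→2, 5→4, 6→3, 7→0]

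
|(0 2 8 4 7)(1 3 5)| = 15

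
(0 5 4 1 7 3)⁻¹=(0 3 7 1 4 5)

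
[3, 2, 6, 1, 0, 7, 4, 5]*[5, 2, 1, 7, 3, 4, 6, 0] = [7, 1, 6, 2, 5, 0, 3, 4]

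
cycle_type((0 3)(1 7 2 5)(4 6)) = 2^2.4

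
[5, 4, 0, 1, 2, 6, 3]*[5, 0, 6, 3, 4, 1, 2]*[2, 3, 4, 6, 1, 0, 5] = [3, 1, 0, 2, 5, 4, 6]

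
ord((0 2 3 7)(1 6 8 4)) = 4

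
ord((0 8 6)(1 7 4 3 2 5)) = 6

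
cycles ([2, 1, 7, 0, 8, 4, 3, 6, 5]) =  (0 2 7 6 3)(4 8 5)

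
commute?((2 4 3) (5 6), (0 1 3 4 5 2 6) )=no:(2 4 3) (5 6)*(0 1 3 4 5 2 6)=(0 1 3 6 2 5), (0 1 3 4 5 2 6)*(2 4 3) (5 6)=(0 1 2 5 4 6) 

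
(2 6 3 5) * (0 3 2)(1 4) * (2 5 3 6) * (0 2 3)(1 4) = (0 6 5 2 3)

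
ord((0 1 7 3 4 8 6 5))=8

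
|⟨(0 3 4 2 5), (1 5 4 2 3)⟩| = 60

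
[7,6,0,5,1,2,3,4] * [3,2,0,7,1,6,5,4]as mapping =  [0→4,1→5,2→3,3→6,4→2,5→0,6→7,7→1]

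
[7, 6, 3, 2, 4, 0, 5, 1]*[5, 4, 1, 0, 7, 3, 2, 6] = [6, 2, 0, 1, 7, 5, 3, 4]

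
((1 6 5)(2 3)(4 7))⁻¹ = (1 5 6)(2 3)(4 7)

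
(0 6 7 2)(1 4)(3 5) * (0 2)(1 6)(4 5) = (0 1 5 3 4 6 7)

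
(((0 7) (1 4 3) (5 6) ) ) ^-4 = (1 3 4) 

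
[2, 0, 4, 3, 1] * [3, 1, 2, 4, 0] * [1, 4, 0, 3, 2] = [0, 3, 1, 2, 4]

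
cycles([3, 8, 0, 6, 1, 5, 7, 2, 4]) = (0 3 6 7 2)(1 8 4)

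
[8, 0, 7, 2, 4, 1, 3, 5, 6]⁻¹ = [1, 5, 3, 6, 4, 7, 8, 2, 0]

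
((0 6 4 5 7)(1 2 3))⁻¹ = (0 7 5 4 6)(1 3 2)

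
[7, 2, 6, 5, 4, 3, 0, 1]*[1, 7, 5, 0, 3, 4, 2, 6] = [6, 5, 2, 4, 3, 0, 1, 7] 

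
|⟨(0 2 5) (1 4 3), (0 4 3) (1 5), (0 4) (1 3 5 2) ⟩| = 720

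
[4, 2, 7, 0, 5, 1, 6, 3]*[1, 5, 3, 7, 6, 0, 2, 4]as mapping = [0→6, 1→3, 2→4, 3→1, 4→0, 5→5, 6→2, 7→7]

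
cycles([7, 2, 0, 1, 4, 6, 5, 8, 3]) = (0 7 8 3 1 2)(5 6)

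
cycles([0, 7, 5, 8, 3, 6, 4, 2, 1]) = (1 7 2 5 6 4 3 8)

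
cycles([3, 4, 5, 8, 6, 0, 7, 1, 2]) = (0 3 8 2 5)(1 4 6 7)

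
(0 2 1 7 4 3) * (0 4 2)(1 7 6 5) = (1 6 5)(2 7)(3 4)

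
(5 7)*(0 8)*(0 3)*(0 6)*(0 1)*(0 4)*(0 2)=(0 8 3 6 1 4 2) (5 7) 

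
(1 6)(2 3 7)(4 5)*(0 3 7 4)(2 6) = (0 3 4 5)(1 2 7 6)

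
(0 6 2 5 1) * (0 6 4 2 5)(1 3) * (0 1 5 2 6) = (0 4 6 2 1)(3 5)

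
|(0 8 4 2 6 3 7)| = 7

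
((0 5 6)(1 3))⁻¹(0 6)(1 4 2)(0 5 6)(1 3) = (0 5)(2 3 4)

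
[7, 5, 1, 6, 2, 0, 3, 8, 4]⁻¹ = [5, 2, 4, 6, 8, 1, 3, 0, 7]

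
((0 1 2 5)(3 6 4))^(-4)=(3 4 6)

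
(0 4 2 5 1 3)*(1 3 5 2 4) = (0 1 5 3)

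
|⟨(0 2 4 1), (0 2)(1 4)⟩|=8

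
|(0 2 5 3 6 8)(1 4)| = 6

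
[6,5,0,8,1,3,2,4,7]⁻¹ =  [2,4,6,5,7,1,0,8,3]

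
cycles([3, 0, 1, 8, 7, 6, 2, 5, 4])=(0 3 8 4 7 5 6 2 1)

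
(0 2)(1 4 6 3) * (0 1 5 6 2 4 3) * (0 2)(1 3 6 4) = (0 1 6 2 3 5 4)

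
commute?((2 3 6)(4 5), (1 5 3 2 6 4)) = no:(2 3 6)(4 5)*(1 5 3 2 6 4) = (1 5)(3 4), (1 5 3 2 6 4)*(2 3 6)(4 5) = (1 4)(5 6)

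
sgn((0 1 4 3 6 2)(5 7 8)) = -1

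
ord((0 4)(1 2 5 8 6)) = 10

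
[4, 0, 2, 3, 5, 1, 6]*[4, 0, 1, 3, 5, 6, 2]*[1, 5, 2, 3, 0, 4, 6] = [4, 0, 5, 3, 6, 1, 2]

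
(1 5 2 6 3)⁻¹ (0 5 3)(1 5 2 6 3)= (0 2 1)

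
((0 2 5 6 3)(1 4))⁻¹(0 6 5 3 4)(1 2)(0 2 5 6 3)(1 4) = (0 1 2 3 6)(4 5)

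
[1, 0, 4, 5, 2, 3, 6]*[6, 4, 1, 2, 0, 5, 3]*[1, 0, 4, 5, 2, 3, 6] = [2, 6, 1, 3, 0, 4, 5]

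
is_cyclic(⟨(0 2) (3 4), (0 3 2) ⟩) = no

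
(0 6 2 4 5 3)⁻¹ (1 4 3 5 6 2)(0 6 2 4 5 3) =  (0 3 2 4 1 5)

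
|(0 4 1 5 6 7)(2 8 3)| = 6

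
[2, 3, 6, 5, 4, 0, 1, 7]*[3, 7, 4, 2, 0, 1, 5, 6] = [4, 2, 5, 1, 0, 3, 7, 6]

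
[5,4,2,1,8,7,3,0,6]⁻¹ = [7,3,2,6,1,0,8,5,4]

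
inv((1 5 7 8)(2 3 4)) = (1 8 7 5)(2 4 3)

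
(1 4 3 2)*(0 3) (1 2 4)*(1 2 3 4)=(0 4) (1 2 3) 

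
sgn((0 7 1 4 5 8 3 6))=-1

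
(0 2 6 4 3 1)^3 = (0 4)(1 6)(2 3)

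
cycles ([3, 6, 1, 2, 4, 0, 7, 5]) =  (0 3 2 1 6 7 5)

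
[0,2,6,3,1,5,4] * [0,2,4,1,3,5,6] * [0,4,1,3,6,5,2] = [0,6,2,4,1,5,3]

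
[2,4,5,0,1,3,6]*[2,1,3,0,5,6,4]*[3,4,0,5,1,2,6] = [5,2,6,0,4,3,1] 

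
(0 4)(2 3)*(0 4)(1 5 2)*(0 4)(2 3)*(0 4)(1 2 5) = (2 5 3)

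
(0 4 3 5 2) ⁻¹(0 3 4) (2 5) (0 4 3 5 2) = (0 2) (3 4 5) 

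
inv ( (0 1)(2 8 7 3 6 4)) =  (0 1)(2 4 6 3 7 8)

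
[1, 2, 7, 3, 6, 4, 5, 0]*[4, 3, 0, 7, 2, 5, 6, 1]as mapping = [0→3, 1→0, 2→1, 3→7, 4→6, 5→2, 6→5, 7→4]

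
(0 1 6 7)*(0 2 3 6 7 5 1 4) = (0 4)(1 7 2 3 6 5)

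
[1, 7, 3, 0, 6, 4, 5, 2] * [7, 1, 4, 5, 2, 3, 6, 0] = [1, 0, 5, 7, 6, 2, 3, 4]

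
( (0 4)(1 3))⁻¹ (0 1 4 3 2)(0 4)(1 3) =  (0 1 2 4 3)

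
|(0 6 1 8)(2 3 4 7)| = 4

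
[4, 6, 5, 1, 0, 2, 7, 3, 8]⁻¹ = [4, 3, 5, 7, 0, 2, 1, 6, 8]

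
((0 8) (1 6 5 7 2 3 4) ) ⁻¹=(0 8) (1 4 3 2 7 5 6) 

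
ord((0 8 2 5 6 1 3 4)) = 8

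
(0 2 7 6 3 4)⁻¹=(0 4 3 6 7 2)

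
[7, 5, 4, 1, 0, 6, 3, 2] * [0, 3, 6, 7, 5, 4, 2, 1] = [1, 4, 5, 3, 0, 2, 7, 6]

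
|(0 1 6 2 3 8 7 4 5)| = 9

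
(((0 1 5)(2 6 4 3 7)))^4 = (0 1 5)(2 7 3 4 6)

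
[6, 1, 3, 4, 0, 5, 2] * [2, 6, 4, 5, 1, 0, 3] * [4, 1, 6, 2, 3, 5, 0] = [2, 0, 5, 1, 6, 4, 3]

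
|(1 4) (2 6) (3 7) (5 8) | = 2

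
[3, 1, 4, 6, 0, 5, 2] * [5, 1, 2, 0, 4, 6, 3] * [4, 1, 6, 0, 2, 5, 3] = [4, 1, 2, 0, 5, 3, 6]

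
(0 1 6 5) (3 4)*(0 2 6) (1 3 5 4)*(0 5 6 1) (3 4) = (0 4 6 3) (1 5 2) 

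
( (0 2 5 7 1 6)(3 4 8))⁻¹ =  (0 6 1 7 5 2)(3 8 4)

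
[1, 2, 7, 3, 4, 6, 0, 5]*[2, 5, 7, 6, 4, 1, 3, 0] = [5, 7, 0, 6, 4, 3, 2, 1]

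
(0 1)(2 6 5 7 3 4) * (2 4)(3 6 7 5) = (0 1)(2 7 6 3)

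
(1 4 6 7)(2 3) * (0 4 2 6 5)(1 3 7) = (0 4 5)(1 2 7 3 6)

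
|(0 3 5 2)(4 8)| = 4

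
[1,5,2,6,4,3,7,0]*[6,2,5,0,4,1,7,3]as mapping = [0→2,1→1,2→5,3→7,4→4,5→0,6→3,7→6]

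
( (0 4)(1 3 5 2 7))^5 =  (0 4)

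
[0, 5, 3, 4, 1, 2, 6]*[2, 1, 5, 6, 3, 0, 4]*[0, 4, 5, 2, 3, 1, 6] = [5, 0, 6, 2, 4, 1, 3]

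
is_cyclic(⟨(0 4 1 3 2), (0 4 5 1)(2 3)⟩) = no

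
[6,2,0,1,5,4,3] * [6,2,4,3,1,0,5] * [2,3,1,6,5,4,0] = [4,5,0,1,2,3,6]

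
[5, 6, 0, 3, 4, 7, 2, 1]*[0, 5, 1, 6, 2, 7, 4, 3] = [7, 4, 0, 6, 2, 3, 1, 5]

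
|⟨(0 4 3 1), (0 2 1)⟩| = 120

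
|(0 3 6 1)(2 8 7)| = 12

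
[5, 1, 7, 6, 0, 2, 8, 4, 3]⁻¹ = [4, 1, 5, 8, 7, 0, 3, 2, 6]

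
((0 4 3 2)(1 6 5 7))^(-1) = (0 2 3 4)(1 7 5 6)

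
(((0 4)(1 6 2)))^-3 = (0 4)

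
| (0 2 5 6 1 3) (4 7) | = 6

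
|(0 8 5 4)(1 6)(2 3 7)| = 12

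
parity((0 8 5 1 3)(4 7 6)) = even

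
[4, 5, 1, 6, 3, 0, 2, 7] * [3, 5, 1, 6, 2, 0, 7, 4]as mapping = [0→2, 1→0, 2→5, 3→7, 4→6, 5→3, 6→1, 7→4]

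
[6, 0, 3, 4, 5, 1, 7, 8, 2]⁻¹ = [1, 5, 8, 2, 3, 4, 0, 6, 7]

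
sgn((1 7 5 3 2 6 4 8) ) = -1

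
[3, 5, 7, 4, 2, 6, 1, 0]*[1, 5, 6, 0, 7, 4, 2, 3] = [0, 4, 3, 7, 6, 2, 5, 1]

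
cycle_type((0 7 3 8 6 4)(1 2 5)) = 3.6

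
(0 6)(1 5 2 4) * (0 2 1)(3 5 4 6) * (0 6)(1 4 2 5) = (0 3 1 2)(4 6 5)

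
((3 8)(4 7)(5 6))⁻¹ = (3 8)(4 7)(5 6)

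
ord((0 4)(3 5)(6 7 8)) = 6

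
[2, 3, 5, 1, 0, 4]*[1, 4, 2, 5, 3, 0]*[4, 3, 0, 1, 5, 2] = [0, 2, 4, 5, 3, 1]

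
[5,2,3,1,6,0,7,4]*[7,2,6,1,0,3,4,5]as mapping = [0→3,1→6,2→1,3→2,4→4,5→7,6→5,7→0]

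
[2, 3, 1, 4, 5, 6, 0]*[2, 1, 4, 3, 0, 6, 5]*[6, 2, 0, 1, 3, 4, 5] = [3, 1, 2, 6, 5, 4, 0]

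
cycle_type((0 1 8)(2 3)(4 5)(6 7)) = 2^3.3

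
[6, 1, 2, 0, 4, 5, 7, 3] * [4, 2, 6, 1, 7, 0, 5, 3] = [5, 2, 6, 4, 7, 0, 3, 1]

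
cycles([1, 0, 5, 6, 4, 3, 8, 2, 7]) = (0 1)(2 5 3 6 8 7)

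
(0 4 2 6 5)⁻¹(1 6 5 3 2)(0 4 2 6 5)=(0 3 6 1 5)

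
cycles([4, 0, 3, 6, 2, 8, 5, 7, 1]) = (0 4 2 3 6 5 8 1)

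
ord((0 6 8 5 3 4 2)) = 7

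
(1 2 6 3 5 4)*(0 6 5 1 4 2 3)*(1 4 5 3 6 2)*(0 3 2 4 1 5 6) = (0 4 6 3 1)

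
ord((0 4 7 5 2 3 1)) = 7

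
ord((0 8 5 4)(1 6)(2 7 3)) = 12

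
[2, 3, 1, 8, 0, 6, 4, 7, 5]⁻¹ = [4, 2, 0, 1, 6, 8, 5, 7, 3]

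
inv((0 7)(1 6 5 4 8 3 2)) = (0 7)(1 2 3 8 4 5 6)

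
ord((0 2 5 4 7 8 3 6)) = 8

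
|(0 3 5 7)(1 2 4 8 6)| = 20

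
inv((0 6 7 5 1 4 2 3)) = (0 3 2 4 1 5 7 6)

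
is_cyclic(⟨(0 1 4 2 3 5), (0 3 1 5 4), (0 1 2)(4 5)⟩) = no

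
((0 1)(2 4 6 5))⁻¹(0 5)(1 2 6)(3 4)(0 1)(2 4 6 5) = (0 4 5)(1 2)(3 6)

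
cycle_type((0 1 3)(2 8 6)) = 3^2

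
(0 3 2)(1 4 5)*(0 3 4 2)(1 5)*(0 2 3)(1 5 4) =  (0 1 3 2)(4 5)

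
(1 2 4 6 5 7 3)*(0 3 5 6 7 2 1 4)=(0 3 4 7 5 2) 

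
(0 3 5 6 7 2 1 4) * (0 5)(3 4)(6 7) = (0 4 5 7 2 1 3)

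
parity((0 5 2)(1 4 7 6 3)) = even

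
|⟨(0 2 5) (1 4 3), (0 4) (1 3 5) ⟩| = 720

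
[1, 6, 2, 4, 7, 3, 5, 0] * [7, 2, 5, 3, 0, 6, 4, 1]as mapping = [0→2, 1→4, 2→5, 3→0, 4→1, 5→3, 6→6, 7→7]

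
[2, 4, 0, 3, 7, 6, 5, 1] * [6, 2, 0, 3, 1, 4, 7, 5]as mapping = [0→0, 1→1, 2→6, 3→3, 4→5, 5→7, 6→4, 7→2]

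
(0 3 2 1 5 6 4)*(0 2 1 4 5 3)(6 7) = (1 3)(2 4)(5 7 6)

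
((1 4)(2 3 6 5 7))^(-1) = (1 4)(2 7 5 6 3)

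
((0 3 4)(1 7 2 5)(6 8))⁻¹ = (0 4 3)(1 5 2 7)(6 8)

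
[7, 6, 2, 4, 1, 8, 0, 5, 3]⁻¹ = [6, 4, 2, 8, 3, 7, 1, 0, 5]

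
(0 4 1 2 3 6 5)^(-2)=(0 6 2 4 5 3 1)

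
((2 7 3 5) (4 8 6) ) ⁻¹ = (2 5 3 7) (4 6 8) 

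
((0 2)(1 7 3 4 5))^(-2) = (1 4 7 5 3)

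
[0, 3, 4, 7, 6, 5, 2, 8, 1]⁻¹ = [0, 8, 6, 1, 2, 5, 4, 3, 7]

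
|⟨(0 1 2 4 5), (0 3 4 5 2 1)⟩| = 720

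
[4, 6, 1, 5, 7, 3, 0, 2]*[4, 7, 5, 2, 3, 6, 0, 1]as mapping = [0→3, 1→0, 2→7, 3→6, 4→1, 5→2, 6→4, 7→5]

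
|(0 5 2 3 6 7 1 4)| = 8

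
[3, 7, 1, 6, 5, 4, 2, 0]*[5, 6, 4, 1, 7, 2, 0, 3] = [1, 3, 6, 0, 2, 7, 4, 5]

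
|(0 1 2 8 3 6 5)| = 7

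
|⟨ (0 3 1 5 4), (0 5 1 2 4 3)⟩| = 720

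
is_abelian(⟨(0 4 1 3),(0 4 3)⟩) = no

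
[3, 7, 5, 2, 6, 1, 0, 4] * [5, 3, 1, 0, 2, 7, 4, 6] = [0, 6, 7, 1, 4, 3, 5, 2]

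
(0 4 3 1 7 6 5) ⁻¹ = (0 5 6 7 1 3 4) 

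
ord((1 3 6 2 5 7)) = 6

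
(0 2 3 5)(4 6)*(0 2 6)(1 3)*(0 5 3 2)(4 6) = (0 4 5)(1 2)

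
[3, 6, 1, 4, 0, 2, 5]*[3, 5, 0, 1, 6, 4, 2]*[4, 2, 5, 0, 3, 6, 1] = [2, 5, 6, 1, 0, 4, 3]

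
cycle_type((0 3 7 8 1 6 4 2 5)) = 9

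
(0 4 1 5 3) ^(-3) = (0 1 3 4 5) 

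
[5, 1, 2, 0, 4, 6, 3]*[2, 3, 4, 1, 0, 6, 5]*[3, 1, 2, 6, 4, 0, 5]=[5, 6, 4, 2, 3, 0, 1]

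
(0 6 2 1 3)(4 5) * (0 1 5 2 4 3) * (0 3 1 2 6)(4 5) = (1 3 2 4 6 5)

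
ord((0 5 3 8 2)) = 5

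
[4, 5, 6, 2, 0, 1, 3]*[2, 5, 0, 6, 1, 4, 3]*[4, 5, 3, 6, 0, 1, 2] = [5, 0, 6, 4, 3, 1, 2] 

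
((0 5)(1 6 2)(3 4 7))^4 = (1 6 2)(3 4 7)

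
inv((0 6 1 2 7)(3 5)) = (0 7 2 1 6)(3 5)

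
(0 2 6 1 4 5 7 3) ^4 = (0 4) (1 3) (2 5) (6 7) 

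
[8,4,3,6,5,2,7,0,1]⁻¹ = [7,8,5,2,1,4,3,6,0]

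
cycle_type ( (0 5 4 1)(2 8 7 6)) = 4^2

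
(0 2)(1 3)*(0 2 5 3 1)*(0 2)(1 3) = (0 5 1 3 2)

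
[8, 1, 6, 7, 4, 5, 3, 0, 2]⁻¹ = [7, 1, 8, 6, 4, 5, 2, 3, 0]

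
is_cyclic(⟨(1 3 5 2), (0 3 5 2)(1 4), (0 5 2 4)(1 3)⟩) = no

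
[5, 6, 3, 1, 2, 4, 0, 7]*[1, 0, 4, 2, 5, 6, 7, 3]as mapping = [0→6, 1→7, 2→2, 3→0, 4→4, 5→5, 6→1, 7→3]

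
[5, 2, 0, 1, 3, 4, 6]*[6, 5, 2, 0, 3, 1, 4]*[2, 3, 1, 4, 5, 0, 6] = [3, 1, 6, 0, 2, 4, 5]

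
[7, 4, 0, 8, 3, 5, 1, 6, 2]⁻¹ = [2, 6, 8, 4, 1, 5, 7, 0, 3]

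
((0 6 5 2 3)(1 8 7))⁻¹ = (0 3 2 5 6)(1 7 8)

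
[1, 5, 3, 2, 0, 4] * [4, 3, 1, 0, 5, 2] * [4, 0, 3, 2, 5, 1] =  [2, 3, 4, 0, 5, 1]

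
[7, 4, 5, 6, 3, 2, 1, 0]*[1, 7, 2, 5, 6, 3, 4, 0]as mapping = [0→0, 1→6, 2→3, 3→4, 4→5, 5→2, 6→7, 7→1]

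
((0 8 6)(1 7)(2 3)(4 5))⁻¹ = (0 6 8)(1 7)(2 3)(4 5)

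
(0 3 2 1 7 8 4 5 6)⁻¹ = (0 6 5 4 8 7 1 2 3)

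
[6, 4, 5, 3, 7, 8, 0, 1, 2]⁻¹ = [6, 7, 8, 3, 1, 2, 0, 4, 5]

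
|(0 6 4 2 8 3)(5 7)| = 6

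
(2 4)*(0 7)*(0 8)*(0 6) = (0 7 8 6) (2 4) 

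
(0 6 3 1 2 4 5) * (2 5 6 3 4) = (0 3 1 5)(4 6)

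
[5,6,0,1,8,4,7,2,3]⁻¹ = [2,3,7,8,5,0,1,6,4]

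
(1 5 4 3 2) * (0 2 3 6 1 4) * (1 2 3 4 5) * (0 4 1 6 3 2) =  (0 2 5 4 3 1 6)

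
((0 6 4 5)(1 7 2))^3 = (0 5 4 6)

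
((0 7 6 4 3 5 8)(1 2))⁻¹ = (0 8 5 3 4 6 7)(1 2)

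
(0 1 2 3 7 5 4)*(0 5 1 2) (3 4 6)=(0 2 4 5 6 3 7 1) 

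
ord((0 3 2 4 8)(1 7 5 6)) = 20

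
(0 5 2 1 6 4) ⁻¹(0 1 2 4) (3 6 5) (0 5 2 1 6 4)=(0 5 6 1) (2 3 4) 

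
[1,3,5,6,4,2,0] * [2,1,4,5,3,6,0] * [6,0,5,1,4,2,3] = [0,2,3,6,1,4,5]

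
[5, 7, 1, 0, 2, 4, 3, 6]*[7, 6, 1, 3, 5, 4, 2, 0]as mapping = [0→4, 1→0, 2→6, 3→7, 4→1, 5→5, 6→3, 7→2]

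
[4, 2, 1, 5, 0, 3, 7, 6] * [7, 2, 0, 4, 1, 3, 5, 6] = [1, 0, 2, 3, 7, 4, 6, 5]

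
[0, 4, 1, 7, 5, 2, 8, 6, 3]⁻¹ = [0, 2, 5, 8, 1, 4, 7, 3, 6]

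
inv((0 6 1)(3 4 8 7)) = (0 1 6)(3 7 8 4)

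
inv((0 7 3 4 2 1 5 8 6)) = (0 6 8 5 1 2 4 3 7)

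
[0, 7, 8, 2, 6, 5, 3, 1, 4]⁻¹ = [0, 7, 3, 6, 8, 5, 4, 1, 2]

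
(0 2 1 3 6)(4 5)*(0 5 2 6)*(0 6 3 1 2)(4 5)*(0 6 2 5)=(0 3 2 5)(4 6)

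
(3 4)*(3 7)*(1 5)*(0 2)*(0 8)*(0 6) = (0 2 8 6)(1 5)(3 4 7)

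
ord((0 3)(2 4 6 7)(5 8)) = 4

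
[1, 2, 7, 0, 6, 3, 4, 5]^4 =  [5, 3, 0, 7, 4, 2, 6, 1]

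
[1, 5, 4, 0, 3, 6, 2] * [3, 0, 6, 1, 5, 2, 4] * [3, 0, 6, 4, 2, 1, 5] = [3, 6, 1, 4, 0, 2, 5]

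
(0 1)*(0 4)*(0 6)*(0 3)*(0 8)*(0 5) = (0 1 4 6 3 8 5)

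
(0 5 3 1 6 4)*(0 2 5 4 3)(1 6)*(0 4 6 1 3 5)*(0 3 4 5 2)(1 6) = (0 1 4)(2 3 6)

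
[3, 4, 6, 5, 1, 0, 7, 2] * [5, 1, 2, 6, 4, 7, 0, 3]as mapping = [0→6, 1→4, 2→0, 3→7, 4→1, 5→5, 6→3, 7→2]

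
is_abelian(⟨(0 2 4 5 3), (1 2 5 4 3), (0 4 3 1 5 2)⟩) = no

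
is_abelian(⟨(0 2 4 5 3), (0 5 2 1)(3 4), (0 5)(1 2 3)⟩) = no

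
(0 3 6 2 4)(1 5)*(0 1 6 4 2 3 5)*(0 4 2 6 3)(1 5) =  (0 1 4 5 3 2 6)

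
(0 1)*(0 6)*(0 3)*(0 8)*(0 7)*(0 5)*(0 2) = (0 1 6 3 8 7 5 2)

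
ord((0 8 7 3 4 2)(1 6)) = 6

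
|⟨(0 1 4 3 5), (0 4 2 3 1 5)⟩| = 720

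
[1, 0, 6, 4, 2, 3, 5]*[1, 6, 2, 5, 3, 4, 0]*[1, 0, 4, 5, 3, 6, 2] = [2, 0, 1, 5, 4, 6, 3]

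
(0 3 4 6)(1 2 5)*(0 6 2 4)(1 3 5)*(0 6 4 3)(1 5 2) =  (0 2 5)(1 3 6 4)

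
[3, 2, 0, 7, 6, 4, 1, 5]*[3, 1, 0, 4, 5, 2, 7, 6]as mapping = [0→4, 1→0, 2→3, 3→6, 4→7, 5→5, 6→1, 7→2]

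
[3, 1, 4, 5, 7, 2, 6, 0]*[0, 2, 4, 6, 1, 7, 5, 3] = [6, 2, 1, 7, 3, 4, 5, 0]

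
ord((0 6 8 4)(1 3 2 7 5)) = 20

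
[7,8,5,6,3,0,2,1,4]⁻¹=[5,7,6,4,8,2,3,0,1]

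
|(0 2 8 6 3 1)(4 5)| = 6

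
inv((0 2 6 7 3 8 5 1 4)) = (0 4 1 5 8 3 7 6 2)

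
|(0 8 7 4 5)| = 5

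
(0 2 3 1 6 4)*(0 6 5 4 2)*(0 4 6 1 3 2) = (0 4 1 5 6)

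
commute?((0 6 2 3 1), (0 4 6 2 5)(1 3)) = no:(0 6 2 3 1)*(0 4 6 2 5)(1 3) = (0 2 1 4 6 5), (0 4 6 2 5)(1 3)*(0 6 2 3 1) = (0 4 2 5 6 3)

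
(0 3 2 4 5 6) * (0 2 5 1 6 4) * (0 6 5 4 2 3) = (1 5 2 6 3 4)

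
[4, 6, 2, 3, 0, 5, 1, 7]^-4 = [0, 1, 2, 3, 4, 5, 6, 7]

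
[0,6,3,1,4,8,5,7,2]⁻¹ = [0,3,8,2,4,6,1,7,5]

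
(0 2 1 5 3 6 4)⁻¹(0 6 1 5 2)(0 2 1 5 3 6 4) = (1 2 4 5 3)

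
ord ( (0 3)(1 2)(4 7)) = 2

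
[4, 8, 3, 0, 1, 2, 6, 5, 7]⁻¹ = [3, 4, 5, 2, 0, 7, 6, 8, 1]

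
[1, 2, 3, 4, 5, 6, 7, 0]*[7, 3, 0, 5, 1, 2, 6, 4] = [3, 0, 5, 1, 2, 6, 4, 7]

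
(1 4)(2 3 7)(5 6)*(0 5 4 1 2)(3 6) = (0 5 3 7)(2 6 4)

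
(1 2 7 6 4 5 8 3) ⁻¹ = (1 3 8 5 4 6 7 2) 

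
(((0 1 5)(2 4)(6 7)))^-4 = (0 5 1)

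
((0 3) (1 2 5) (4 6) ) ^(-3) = (0 3) (4 6) 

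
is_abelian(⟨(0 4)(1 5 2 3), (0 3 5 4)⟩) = no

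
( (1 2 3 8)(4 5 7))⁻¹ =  (1 8 3 2)(4 7 5)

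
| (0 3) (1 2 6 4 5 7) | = 6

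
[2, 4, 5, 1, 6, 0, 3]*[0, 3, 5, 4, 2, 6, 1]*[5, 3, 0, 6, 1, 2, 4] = [2, 0, 4, 6, 3, 5, 1]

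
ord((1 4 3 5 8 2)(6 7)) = 6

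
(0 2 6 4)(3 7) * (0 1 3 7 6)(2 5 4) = (0 5 4 1 3 6 2)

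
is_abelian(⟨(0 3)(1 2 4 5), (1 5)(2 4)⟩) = no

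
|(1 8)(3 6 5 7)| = 4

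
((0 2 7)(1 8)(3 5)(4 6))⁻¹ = (0 7 2)(1 8)(3 5)(4 6)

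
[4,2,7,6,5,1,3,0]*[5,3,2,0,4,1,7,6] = [4,2,6,7,1,3,0,5]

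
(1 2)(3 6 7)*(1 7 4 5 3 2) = (2 7)(3 6 4 5)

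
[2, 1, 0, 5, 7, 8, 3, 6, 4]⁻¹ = [2, 1, 0, 6, 8, 3, 7, 4, 5]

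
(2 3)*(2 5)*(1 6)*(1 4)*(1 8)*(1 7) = (1 6 4 8 7)(2 3 5)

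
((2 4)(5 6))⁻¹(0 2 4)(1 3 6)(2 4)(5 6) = (0 4 2)(1 3 5)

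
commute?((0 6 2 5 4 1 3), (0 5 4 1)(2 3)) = no:(0 6 2 5 4 1 3)*(0 5 4 1)(2 3) = (0 6 3 5 1 2 4), (0 5 4 1)(2 3)*(0 6 2 5 4 1 3) = (0 4 3 5 1 6 2)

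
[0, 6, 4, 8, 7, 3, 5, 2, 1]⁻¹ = [0, 8, 7, 5, 2, 6, 1, 4, 3]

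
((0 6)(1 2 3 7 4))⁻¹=(0 6)(1 4 7 3 2)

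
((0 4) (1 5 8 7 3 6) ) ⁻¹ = (0 4) (1 6 3 7 8 5) 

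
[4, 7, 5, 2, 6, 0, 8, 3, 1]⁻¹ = [5, 8, 3, 7, 0, 2, 4, 1, 6]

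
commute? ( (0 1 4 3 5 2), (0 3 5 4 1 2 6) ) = no: (0 1 4 3 5 2)*(0 3 5 4 1 2 6) = (0 2 3 4 5 6), (0 3 5 4 1 2 6)*(0 1 4 3 5 2) = (0 5 3 2 6 1) 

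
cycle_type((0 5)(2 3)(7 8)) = 2^3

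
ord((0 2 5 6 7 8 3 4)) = 8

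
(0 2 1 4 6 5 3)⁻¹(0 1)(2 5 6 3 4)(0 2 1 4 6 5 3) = (0 6 1 3 5)(2 4)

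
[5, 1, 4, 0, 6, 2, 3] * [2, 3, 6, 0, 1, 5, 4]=[5, 3, 1, 2, 4, 6, 0]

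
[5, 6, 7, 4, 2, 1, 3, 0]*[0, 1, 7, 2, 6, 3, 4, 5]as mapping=[0→3, 1→4, 2→5, 3→6, 4→7, 5→1, 6→2, 7→0]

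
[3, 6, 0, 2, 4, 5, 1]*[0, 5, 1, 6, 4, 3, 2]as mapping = [0→6, 1→2, 2→0, 3→1, 4→4, 5→3, 6→5]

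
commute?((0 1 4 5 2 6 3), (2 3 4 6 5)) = no:(0 1 4 5 2 6 3) * (2 3 4 6 5) = (0 1 6 4 2 5 3), (2 3 4 6 5) * (0 1 4 5 2 6 3) = (0 1 4 3 5 6 2)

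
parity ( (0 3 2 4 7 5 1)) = even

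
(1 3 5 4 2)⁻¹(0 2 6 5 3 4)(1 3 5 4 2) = (0 1 6 4 5 2)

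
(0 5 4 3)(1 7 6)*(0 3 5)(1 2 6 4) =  (1 7 4 5)(2 6)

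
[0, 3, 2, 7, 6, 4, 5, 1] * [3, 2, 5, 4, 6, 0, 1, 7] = [3, 4, 5, 7, 1, 6, 0, 2]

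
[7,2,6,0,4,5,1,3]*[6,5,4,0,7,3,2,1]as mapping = [0→1,1→4,2→2,3→6,4→7,5→3,6→5,7→0]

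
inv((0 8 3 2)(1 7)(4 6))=(0 2 3 8)(1 7)(4 6)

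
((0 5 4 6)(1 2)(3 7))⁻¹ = (0 6 4 5)(1 2)(3 7)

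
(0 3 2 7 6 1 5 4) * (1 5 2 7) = (0 3 7 6 5 4)(1 2)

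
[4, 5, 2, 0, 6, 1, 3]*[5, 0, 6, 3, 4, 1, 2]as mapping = [0→4, 1→1, 2→6, 3→5, 4→2, 5→0, 6→3]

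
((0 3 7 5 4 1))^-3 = (0 5)(1 7)(3 4)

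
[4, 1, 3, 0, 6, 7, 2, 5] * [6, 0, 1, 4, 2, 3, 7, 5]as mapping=[0→2, 1→0, 2→4, 3→6, 4→7, 5→5, 6→1, 7→3]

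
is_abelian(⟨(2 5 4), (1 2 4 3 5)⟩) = no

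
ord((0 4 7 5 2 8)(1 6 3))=6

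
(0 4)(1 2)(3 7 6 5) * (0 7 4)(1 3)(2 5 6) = (1 5)(2 3 4 7)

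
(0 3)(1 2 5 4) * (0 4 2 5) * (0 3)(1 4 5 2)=(1 2 3 5)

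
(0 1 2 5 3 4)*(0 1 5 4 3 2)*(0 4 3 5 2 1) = (0 2 3 5 1 4)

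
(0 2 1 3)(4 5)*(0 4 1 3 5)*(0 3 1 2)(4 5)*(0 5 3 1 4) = (0 5 2 4 1)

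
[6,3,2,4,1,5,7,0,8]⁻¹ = [7,4,2,1,3,5,0,6,8]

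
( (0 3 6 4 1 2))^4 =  (0 1 6)(2 4 3)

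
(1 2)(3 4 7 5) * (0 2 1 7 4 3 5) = (0 2 7)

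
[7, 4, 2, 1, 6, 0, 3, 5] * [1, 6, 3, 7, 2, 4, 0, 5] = [5, 2, 3, 6, 0, 1, 7, 4]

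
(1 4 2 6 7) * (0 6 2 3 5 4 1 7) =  (0 6)(3 5 4)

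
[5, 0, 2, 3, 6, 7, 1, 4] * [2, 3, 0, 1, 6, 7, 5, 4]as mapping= [0→7, 1→2, 2→0, 3→1, 4→5, 5→4, 6→3, 7→6]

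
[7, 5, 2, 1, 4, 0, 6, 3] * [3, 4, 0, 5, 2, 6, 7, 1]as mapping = [0→1, 1→6, 2→0, 3→4, 4→2, 5→3, 6→7, 7→5]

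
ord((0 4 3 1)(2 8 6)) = 12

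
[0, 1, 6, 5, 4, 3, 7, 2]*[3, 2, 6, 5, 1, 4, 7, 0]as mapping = [0→3, 1→2, 2→7, 3→4, 4→1, 5→5, 6→0, 7→6]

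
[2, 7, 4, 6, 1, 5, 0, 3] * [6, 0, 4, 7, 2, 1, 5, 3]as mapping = [0→4, 1→3, 2→2, 3→5, 4→0, 5→1, 6→6, 7→7]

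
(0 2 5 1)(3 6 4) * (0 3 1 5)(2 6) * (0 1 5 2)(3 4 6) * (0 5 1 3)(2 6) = (1 4)(2 3 5 6)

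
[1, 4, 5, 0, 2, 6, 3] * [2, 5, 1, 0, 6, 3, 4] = [5, 6, 3, 2, 1, 4, 0]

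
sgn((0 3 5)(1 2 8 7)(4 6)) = 1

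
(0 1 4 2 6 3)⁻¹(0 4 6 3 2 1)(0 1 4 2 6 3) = (0 6 4 1 2 3)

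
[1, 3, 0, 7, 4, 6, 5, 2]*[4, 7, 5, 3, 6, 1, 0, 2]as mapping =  [0→7, 1→3, 2→4, 3→2, 4→6, 5→0, 6→1, 7→5]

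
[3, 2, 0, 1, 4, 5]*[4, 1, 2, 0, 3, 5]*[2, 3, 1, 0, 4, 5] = [2, 1, 4, 3, 0, 5]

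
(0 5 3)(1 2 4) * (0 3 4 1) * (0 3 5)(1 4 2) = (2 4 3 5)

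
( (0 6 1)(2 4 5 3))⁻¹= (0 1 6)(2 3 5 4)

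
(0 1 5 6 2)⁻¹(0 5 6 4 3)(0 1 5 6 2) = (1 6 2 4 3)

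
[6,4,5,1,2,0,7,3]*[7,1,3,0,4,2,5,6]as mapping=[0→5,1→4,2→2,3→1,4→3,5→7,6→6,7→0]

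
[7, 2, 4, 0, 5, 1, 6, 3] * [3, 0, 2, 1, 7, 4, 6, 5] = [5, 2, 7, 3, 4, 0, 6, 1]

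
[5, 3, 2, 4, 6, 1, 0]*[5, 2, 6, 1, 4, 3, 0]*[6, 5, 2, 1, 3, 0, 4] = [1, 5, 4, 3, 6, 2, 0] 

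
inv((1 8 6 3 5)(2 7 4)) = (1 5 3 6 8)(2 4 7)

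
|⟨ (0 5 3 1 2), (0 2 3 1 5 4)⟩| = 720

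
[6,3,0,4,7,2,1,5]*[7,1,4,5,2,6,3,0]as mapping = [0→3,1→5,2→7,3→2,4→0,5→4,6→1,7→6]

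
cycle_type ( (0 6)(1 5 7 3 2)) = 2.5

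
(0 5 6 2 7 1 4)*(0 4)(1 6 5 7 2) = (0 7 6 1)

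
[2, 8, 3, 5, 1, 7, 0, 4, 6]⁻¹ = [6, 4, 0, 2, 7, 3, 8, 5, 1]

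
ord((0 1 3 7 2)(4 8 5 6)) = 20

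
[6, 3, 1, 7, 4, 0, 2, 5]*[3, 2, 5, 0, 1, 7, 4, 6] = [4, 0, 2, 6, 1, 3, 5, 7]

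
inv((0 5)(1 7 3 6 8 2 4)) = (0 5)(1 4 2 8 6 3 7)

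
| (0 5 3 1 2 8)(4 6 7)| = 6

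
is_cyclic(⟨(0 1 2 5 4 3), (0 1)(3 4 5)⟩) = no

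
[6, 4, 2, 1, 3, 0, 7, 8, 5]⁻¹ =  [5, 3, 2, 4, 1, 8, 0, 6, 7]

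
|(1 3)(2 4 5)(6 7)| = 6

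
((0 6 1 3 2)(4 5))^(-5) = (4 5)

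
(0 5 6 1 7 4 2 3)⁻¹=(0 3 2 4 7 1 6 5)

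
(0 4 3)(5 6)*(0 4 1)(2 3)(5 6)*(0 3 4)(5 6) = (0 1 3)(2 4)(5 6)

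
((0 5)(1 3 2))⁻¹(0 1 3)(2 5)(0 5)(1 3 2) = (0 1)(2 5 3)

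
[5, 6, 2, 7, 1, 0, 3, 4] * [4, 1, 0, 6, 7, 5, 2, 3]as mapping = [0→5, 1→2, 2→0, 3→3, 4→1, 5→4, 6→6, 7→7]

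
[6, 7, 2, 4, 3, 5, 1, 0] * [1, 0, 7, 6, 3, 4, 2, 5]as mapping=[0→2, 1→5, 2→7, 3→3, 4→6, 5→4, 6→0, 7→1]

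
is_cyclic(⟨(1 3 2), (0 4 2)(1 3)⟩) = no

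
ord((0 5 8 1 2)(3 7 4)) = 15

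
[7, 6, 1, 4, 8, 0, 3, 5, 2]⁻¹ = [5, 2, 8, 6, 3, 7, 1, 0, 4]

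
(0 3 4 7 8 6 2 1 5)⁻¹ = (0 5 1 2 6 8 7 4 3)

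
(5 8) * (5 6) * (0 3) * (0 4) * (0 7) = (0 3 4 7)(5 8 6)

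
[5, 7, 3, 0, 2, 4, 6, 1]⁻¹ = [3, 7, 4, 2, 5, 0, 6, 1]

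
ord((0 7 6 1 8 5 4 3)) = 8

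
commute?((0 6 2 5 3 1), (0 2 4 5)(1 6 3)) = no:(0 6 2 5 3 1)*(0 2 4 5)(1 6 3) = (0 3 6 4 5 1 2), (0 2 4 5)(1 6 3)*(0 6 2 5 3 1) = (0 5 6 1 2 4 3)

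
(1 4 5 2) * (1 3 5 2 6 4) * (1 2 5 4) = (1 2 3 4 5 6)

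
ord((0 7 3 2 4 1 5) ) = 7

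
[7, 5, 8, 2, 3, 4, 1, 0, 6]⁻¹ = [7, 6, 3, 4, 5, 1, 8, 0, 2]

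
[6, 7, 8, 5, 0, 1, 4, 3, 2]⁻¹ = [4, 5, 8, 7, 6, 3, 0, 1, 2]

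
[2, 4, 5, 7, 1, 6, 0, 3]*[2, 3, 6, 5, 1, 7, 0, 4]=[6, 1, 7, 4, 3, 0, 2, 5]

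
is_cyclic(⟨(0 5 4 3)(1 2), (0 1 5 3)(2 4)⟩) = no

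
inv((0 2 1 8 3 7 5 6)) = (0 6 5 7 3 8 1 2)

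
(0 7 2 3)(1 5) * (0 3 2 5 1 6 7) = (5 6 7)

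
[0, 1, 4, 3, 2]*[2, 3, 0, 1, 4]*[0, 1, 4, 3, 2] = [4, 3, 2, 1, 0]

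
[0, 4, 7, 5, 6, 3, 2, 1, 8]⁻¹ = [0, 7, 6, 5, 1, 3, 4, 2, 8]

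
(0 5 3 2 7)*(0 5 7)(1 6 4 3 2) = (0 7 5 2)(1 6 4 3)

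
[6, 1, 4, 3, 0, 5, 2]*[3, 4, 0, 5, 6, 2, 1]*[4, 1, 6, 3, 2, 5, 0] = [1, 2, 0, 5, 3, 6, 4]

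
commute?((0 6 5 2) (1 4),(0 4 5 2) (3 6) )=no:(0 6 5 2) (1 4)*(0 4 5 2) (3 6)=(0 3 6 2 4 1 5),(0 4 5 2) (3 6)*(0 6 5 2) (1 4)=(0 1 4 2 6 3 5) 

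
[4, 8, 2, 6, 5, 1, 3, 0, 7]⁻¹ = [7, 5, 2, 6, 0, 4, 3, 8, 1]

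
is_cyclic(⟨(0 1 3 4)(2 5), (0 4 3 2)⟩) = no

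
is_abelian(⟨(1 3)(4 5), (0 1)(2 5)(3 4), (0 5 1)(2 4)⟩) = no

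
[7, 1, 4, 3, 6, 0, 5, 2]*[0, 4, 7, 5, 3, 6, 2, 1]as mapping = [0→1, 1→4, 2→3, 3→5, 4→2, 5→0, 6→6, 7→7]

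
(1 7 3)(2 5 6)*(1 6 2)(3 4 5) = (1 7 4 5 2 3 6)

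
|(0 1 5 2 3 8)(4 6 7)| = 6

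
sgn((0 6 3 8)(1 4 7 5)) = 1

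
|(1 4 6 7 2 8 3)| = 7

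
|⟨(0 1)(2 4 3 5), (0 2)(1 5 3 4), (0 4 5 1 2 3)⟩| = 720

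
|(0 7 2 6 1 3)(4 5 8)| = 6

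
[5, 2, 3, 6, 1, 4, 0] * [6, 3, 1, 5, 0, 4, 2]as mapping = [0→4, 1→1, 2→5, 3→2, 4→3, 5→0, 6→6]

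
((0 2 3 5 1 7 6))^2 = (0 3 1 6 2 5 7)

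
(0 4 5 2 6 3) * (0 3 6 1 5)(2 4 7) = (0 7 2 1 5 4)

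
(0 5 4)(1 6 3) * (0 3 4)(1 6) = (0 5)(3 6 4)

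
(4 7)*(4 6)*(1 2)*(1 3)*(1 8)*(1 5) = (1 2 3 8 5) (4 7 6) 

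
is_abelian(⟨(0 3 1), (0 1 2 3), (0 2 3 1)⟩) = no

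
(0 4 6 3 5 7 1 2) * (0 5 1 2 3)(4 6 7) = (0 6)(1 3)(2 5 4 7)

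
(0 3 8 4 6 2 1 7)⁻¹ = (0 7 1 2 6 4 8 3)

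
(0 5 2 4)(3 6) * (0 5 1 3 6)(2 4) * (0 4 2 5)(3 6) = (0 1 6 3 4)(2 5)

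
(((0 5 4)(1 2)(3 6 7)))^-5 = (0 5 4)(1 2)(3 6 7)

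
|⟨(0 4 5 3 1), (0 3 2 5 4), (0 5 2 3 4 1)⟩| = 720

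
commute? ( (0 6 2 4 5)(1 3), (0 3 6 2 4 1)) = no: (0 6 2 4 5)(1 3)*(0 3 6 2 4 1) = (0 2 1 6 4 5 3), (0 3 6 2 4 1)*(0 6 2 4 5)(1 3) = (0 1 6 4 3 2 5)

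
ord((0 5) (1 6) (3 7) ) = 2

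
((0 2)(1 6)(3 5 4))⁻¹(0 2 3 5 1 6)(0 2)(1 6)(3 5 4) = (0 5 4 6 1 2)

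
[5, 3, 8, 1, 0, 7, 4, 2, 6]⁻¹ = [4, 3, 7, 1, 6, 0, 8, 5, 2]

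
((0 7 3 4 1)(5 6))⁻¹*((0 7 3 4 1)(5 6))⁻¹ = (0 4 7 1 3)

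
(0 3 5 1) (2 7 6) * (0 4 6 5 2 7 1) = (0 3 2 1 4 6 7 5) 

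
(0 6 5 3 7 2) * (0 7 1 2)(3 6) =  (0 3 1 2 7)(5 6)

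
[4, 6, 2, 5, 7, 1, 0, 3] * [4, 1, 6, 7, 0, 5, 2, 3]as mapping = [0→0, 1→2, 2→6, 3→5, 4→3, 5→1, 6→4, 7→7]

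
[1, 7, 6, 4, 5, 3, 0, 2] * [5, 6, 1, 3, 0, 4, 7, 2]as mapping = [0→6, 1→2, 2→7, 3→0, 4→4, 5→3, 6→5, 7→1]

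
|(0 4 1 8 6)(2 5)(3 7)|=10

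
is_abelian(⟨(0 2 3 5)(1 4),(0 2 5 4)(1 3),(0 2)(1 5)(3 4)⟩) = no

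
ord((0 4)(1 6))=2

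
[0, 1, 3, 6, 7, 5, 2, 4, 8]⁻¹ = [0, 1, 6, 2, 7, 5, 3, 4, 8]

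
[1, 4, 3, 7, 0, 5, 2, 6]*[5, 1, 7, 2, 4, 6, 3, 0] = [1, 4, 2, 0, 5, 6, 7, 3]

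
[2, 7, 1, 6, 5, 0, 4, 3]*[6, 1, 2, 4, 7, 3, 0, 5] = [2, 5, 1, 0, 3, 6, 7, 4]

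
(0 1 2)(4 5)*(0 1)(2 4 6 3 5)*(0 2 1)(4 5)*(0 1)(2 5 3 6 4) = (0 5 4)(1 3 2)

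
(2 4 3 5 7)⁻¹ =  (2 7 5 3 4)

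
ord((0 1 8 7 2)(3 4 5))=15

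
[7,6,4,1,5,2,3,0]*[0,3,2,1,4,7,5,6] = [6,5,4,3,7,2,1,0]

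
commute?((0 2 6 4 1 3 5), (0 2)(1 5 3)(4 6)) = no:(0 2 6 4 1 3 5)*(0 2)(1 5 3)(4 6) = (2 4 5), (0 2)(1 5 3)(4 6)*(0 2 6 4 1 3 5) = (0 6 1)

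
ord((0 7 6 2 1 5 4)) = 7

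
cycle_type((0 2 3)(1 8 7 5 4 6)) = 3.6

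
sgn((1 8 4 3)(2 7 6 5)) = 1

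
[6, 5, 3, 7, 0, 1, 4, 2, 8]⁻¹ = [4, 5, 7, 2, 6, 1, 0, 3, 8]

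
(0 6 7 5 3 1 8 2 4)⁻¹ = (0 4 2 8 1 3 5 7 6)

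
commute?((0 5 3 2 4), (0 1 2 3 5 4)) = no:(0 5 3 2 4)*(0 1 2 3 5 4) = (0 4 1 2), (0 1 2 3 5 4)*(0 5 3 2 4) = (0 1 4 5)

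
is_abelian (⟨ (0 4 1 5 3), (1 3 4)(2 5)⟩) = no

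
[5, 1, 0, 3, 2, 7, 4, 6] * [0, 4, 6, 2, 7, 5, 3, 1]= [5, 4, 0, 2, 6, 1, 7, 3]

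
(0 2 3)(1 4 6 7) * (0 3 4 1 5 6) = (0 2 4)(5 6 7)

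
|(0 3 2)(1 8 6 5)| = 12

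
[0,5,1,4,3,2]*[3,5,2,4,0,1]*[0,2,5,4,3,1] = [4,2,1,0,3,5]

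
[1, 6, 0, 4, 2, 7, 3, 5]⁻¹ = [2, 0, 4, 6, 3, 7, 1, 5]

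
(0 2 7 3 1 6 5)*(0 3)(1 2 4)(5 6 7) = (0 4 1 7)(2 5 3)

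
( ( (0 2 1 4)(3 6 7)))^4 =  (3 6 7)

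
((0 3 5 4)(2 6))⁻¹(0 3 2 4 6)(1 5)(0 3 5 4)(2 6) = (0 2 3 5 6)(1 4)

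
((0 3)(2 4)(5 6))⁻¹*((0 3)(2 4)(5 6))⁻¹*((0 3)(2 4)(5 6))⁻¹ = (0 3)(2 4)(5 6)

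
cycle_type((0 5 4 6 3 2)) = 6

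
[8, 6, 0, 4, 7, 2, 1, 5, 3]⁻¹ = [2, 6, 5, 8, 3, 7, 1, 4, 0]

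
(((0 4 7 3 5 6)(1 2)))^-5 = (0 4 7 3 5 6)(1 2)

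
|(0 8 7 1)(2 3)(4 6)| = 4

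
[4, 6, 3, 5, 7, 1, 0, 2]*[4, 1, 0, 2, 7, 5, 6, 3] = [7, 6, 2, 5, 3, 1, 4, 0]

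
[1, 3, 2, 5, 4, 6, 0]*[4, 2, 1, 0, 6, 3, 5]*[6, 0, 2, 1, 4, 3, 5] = [2, 6, 0, 1, 5, 3, 4]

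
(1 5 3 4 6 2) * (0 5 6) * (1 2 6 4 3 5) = (0 1 4)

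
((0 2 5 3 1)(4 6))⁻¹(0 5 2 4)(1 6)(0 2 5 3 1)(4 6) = (0 4)(2 3 5 6)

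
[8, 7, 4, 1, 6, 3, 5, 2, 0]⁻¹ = [8, 3, 7, 5, 2, 6, 4, 1, 0]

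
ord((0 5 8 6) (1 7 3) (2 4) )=12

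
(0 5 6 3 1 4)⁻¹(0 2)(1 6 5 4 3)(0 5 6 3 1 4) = (0 1 4 3 6)(2 5)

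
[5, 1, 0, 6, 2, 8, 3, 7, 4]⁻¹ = [2, 1, 4, 6, 8, 0, 3, 7, 5]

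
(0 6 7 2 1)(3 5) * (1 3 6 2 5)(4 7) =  (0 2 3 1)(4 7 5 6)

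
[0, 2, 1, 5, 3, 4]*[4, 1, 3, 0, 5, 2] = [4, 3, 1, 2, 0, 5]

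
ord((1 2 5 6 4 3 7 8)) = 8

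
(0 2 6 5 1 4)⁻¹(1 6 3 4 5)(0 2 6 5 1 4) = (0 1 4 5 3)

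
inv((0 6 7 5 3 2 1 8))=(0 8 1 2 3 5 7 6)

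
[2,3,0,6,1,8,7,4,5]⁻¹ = [2,4,0,1,7,8,3,6,5]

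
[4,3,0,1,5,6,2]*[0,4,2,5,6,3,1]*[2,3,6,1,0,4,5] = [5,4,2,0,1,3,6]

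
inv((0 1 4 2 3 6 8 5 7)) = (0 7 5 8 6 3 2 4 1)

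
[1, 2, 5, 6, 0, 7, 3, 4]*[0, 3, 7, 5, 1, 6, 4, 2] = [3, 7, 6, 4, 0, 2, 5, 1]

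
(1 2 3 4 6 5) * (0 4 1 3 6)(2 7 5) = (0 4)(1 7 5 3)(2 6)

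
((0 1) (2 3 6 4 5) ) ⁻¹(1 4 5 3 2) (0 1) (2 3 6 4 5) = (0 5 2 6 3) 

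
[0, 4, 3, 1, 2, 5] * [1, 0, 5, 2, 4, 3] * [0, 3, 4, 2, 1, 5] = [3, 1, 4, 0, 5, 2]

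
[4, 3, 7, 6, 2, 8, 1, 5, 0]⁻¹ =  [8, 6, 4, 1, 0, 7, 3, 2, 5]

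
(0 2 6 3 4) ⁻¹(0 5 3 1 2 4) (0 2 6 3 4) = (0 2 5 4 1 6) 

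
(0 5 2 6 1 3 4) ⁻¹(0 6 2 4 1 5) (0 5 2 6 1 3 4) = (0 3 2 5 1 6) 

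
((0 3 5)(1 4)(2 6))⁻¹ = (0 5 3)(1 4)(2 6)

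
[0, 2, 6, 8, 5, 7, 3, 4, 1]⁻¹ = [0, 8, 1, 6, 7, 4, 2, 5, 3]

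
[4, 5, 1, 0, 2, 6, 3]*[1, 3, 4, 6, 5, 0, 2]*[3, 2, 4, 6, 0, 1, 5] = [1, 3, 6, 2, 0, 4, 5]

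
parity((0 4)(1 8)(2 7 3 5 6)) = even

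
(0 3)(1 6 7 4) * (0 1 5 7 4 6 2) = (0 3 1 2)(4 5 7 6)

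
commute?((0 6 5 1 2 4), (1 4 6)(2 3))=no:(0 6 5 1 2 4)*(1 4 6)(2 3)=(0 1 3 2 6 5 4), (1 4 6)(2 3)*(0 6 5 1 2 4)=(0 6 2 3 4 5 1)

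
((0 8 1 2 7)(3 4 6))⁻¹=(0 7 2 1 8)(3 6 4)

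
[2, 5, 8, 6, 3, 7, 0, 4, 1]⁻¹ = [6, 8, 0, 4, 7, 1, 3, 5, 2]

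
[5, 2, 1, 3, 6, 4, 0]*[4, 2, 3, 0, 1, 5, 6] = [5, 3, 2, 0, 6, 1, 4]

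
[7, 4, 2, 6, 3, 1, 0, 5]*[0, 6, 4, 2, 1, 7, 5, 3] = [3, 1, 4, 5, 2, 6, 0, 7]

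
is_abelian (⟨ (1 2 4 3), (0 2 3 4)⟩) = no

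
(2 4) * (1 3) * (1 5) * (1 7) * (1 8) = (1 3 5 7 8)(2 4)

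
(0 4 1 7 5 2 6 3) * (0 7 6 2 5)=(0 4 1 6 3 7)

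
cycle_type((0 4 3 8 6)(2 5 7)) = 3.5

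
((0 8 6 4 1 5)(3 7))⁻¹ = (0 5 1 4 6 8)(3 7)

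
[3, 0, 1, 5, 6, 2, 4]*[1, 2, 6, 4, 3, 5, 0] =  [4, 1, 2, 5, 0, 6, 3]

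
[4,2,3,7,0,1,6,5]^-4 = [0,2,3,7,4,1,6,5]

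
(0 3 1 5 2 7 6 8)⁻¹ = (0 8 6 7 2 5 1 3)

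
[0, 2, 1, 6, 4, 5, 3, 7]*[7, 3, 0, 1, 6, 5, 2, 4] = [7, 0, 3, 2, 6, 5, 1, 4]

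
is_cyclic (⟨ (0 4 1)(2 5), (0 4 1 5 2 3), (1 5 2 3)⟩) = no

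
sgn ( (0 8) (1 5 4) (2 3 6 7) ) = 1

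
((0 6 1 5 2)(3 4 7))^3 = (0 5 6 2 1)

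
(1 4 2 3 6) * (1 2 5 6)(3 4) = (1 3)(2 4 5 6)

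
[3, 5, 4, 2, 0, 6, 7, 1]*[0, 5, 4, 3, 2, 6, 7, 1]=[3, 6, 2, 4, 0, 7, 1, 5]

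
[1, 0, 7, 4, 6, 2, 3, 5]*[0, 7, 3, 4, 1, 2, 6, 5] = [7, 0, 5, 1, 6, 3, 4, 2]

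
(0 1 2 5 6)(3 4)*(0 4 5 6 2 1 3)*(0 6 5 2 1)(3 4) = (0 4 6 3 2 5 1)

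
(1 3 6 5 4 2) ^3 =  (1 5) (2 6) (3 4) 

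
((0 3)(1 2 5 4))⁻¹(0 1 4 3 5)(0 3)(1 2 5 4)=(0 4 3 2 1)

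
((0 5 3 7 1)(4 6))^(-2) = (0 7 5 1 3)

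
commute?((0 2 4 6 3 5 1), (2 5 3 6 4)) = no:(0 2 4 6 3 5 1) * (2 5 3 6 4) = (0 5 1), (2 5 3 6 4) * (0 2 4 6 3 5 1) = (0 2 1)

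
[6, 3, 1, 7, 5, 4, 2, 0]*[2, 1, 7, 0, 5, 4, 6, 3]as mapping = [0→6, 1→0, 2→1, 3→3, 4→4, 5→5, 6→7, 7→2]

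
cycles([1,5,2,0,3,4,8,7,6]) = (0 1 5 4 3)(6 8)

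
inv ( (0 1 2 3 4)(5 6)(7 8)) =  (0 4 3 2 1)(5 6)(7 8)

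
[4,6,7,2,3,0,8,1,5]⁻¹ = [5,7,3,4,0,8,1,2,6]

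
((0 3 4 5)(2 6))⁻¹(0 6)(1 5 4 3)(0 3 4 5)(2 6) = (0 5 4 1)(2 3)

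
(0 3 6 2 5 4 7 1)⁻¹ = (0 1 7 4 5 2 6 3)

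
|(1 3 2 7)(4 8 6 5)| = 4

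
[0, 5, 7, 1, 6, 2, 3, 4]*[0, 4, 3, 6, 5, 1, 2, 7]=[0, 1, 7, 4, 2, 3, 6, 5]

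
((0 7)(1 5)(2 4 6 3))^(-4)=()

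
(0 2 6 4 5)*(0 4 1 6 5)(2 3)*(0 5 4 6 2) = (0 3)(1 2 4 5 6)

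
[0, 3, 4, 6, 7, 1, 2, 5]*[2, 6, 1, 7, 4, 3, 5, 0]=[2, 7, 4, 5, 0, 6, 1, 3] 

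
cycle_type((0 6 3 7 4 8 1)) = 7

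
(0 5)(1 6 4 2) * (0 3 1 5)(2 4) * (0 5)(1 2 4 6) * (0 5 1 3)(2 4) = (0 1 3 4 6 2 5)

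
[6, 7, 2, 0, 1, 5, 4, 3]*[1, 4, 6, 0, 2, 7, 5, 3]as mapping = [0→5, 1→3, 2→6, 3→1, 4→4, 5→7, 6→2, 7→0]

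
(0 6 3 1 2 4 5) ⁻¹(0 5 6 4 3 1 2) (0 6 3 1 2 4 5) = (0 3 5 1 2 4 6) 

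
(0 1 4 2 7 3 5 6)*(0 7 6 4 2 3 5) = (0 1 2 6 7 5 4 3)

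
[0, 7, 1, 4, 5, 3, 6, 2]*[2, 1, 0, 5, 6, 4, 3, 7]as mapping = [0→2, 1→7, 2→1, 3→6, 4→4, 5→5, 6→3, 7→0]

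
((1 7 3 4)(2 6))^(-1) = (1 4 3 7)(2 6)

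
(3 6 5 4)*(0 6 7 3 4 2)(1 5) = (0 6 1 5 2)(3 7)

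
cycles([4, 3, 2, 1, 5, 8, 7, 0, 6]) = (0 4 5 8 6 7) (1 3) 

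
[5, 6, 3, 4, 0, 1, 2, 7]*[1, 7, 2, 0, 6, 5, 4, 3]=[5, 4, 0, 6, 1, 7, 2, 3]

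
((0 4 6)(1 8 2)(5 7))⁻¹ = (0 6 4)(1 2 8)(5 7)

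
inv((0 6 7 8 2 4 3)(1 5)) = (0 3 4 2 8 7 6)(1 5)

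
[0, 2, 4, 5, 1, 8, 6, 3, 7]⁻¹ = [0, 4, 1, 7, 2, 3, 6, 8, 5]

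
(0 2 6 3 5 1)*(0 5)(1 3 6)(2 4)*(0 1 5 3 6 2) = (0 4)(1 3)(2 5 6)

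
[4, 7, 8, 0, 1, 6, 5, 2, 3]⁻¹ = [3, 4, 7, 8, 0, 6, 5, 1, 2]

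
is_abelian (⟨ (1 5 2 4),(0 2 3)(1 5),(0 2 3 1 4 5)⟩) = no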